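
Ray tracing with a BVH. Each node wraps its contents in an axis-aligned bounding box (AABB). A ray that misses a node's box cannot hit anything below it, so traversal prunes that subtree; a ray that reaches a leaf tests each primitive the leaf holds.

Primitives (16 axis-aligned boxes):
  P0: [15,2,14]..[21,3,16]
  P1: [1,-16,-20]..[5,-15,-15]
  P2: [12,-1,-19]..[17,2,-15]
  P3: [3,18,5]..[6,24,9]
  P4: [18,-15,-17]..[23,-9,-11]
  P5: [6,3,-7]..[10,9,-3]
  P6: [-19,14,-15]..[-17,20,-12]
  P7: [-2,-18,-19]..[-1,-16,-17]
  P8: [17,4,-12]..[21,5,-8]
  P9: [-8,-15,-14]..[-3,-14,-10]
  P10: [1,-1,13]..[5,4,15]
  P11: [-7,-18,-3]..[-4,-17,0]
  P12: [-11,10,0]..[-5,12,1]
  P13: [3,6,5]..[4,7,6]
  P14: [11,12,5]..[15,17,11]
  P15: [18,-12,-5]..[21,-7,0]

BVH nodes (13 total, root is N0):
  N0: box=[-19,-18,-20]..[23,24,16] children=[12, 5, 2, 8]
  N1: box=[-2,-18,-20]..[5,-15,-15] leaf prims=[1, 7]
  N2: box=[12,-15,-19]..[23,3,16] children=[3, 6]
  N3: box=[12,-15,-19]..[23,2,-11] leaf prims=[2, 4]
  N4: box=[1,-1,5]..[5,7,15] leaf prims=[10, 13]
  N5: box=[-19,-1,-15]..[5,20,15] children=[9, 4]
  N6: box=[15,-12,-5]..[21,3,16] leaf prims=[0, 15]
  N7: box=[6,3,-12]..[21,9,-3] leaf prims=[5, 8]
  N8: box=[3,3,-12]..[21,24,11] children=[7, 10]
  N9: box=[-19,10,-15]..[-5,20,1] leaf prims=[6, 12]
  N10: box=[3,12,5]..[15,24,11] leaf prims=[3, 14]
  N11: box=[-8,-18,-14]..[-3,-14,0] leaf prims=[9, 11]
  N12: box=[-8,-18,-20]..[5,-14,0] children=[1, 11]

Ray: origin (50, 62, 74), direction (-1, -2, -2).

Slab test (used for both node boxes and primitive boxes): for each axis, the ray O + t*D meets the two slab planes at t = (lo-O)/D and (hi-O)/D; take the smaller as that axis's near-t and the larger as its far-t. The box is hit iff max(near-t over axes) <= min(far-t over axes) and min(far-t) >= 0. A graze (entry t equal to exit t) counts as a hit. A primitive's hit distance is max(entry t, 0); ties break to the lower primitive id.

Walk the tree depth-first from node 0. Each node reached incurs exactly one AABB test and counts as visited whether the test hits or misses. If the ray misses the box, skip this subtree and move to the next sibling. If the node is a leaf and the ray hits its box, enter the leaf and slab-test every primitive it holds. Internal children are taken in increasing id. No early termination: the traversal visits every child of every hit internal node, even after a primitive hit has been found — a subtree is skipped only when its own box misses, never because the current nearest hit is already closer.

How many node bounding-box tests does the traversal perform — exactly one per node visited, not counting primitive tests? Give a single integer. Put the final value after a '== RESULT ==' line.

Walk:
N0 x:[27,69] y:[19,40] z:[29,47] -> hit [29,40], descend [2, 5, 8, 12]
  N2 x:[27,38] y:[59/2,77/2] z:[29,93/2] -> hit [59/2,38], descend [3, 6]
    N3 x:[27,38] y:[30,77/2] z:[85/2,93/2] -> miss, prune
    N6 x:[29,35] y:[59/2,37] z:[29,79/2] -> hit [59/2,35] leaf, test {P0@t=59/2, P15(miss)}
  N5 x:[45,69] y:[21,63/2] z:[59/2,89/2] -> miss, prune
  N8 x:[29,47] y:[19,59/2] z:[63/2,43] -> miss, prune
  N12 x:[45,58] y:[38,40] z:[37,47] -> miss, prune

order=[0, 2, 3, 6, 5, 8, 12]  |boxes|=7  |leaves|=1  hit=P0

== RESULT ==
7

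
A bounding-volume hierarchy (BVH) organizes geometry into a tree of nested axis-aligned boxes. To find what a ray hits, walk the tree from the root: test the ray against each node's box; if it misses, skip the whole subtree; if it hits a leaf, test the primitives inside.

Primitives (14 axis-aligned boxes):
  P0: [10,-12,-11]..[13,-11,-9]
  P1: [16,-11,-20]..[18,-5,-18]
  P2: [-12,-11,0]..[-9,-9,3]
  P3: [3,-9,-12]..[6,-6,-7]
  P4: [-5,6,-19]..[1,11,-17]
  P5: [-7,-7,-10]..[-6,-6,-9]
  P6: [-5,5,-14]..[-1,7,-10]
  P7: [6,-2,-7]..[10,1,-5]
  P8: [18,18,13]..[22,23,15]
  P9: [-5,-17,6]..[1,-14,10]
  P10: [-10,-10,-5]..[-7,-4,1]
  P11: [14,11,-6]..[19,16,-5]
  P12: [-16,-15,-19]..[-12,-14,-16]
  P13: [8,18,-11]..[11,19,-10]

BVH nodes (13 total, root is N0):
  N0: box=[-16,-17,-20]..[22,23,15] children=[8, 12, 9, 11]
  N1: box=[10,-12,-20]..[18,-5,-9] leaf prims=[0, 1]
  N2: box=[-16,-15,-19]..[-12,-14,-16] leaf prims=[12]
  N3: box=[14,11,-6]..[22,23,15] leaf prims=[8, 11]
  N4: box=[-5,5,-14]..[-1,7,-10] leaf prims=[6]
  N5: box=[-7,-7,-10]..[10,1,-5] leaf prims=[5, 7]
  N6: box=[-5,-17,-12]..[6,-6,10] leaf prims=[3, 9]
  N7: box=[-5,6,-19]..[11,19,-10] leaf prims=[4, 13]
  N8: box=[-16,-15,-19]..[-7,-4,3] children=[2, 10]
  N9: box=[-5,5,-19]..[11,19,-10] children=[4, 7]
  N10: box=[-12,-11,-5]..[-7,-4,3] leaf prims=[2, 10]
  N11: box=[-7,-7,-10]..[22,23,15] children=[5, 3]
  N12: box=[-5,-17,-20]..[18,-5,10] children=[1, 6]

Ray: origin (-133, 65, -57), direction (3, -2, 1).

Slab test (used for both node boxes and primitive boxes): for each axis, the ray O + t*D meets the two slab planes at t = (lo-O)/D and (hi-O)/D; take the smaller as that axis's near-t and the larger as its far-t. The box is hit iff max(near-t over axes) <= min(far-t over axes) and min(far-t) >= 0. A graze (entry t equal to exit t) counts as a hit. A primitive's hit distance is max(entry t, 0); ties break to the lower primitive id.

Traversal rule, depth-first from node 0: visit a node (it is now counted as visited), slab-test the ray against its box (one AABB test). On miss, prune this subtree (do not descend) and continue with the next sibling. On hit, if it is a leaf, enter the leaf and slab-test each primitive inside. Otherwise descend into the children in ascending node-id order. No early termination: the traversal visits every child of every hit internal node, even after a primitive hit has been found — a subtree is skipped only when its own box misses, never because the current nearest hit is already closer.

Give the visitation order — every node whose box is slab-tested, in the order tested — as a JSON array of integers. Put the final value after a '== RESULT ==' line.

Walk:
N0 x:[39,155/3] y:[21,41] z:[37,72] -> hit [39,41], descend [8, 9, 11, 12]
  N8 x:[39,42] y:[69/2,40] z:[38,60] -> hit [39,40], descend [2, 10]
    N2 x:[39,121/3] y:[79/2,40] z:[38,41] -> hit [79/2,40] leaf, test {P12@t=79/2}
    N10 x:[121/3,42] y:[69/2,38] z:[52,60] -> miss, prune
  N9 x:[128/3,48] y:[23,30] z:[38,47] -> miss, prune
  N11 x:[42,155/3] y:[21,36] z:[47,72] -> miss, prune
  N12 x:[128/3,151/3] y:[35,41] z:[37,67] -> miss, prune

order=[0, 8, 2, 10, 9, 11, 12]  |boxes|=7  |leaves|=1  hit=P12

== RESULT ==
[0, 8, 2, 10, 9, 11, 12]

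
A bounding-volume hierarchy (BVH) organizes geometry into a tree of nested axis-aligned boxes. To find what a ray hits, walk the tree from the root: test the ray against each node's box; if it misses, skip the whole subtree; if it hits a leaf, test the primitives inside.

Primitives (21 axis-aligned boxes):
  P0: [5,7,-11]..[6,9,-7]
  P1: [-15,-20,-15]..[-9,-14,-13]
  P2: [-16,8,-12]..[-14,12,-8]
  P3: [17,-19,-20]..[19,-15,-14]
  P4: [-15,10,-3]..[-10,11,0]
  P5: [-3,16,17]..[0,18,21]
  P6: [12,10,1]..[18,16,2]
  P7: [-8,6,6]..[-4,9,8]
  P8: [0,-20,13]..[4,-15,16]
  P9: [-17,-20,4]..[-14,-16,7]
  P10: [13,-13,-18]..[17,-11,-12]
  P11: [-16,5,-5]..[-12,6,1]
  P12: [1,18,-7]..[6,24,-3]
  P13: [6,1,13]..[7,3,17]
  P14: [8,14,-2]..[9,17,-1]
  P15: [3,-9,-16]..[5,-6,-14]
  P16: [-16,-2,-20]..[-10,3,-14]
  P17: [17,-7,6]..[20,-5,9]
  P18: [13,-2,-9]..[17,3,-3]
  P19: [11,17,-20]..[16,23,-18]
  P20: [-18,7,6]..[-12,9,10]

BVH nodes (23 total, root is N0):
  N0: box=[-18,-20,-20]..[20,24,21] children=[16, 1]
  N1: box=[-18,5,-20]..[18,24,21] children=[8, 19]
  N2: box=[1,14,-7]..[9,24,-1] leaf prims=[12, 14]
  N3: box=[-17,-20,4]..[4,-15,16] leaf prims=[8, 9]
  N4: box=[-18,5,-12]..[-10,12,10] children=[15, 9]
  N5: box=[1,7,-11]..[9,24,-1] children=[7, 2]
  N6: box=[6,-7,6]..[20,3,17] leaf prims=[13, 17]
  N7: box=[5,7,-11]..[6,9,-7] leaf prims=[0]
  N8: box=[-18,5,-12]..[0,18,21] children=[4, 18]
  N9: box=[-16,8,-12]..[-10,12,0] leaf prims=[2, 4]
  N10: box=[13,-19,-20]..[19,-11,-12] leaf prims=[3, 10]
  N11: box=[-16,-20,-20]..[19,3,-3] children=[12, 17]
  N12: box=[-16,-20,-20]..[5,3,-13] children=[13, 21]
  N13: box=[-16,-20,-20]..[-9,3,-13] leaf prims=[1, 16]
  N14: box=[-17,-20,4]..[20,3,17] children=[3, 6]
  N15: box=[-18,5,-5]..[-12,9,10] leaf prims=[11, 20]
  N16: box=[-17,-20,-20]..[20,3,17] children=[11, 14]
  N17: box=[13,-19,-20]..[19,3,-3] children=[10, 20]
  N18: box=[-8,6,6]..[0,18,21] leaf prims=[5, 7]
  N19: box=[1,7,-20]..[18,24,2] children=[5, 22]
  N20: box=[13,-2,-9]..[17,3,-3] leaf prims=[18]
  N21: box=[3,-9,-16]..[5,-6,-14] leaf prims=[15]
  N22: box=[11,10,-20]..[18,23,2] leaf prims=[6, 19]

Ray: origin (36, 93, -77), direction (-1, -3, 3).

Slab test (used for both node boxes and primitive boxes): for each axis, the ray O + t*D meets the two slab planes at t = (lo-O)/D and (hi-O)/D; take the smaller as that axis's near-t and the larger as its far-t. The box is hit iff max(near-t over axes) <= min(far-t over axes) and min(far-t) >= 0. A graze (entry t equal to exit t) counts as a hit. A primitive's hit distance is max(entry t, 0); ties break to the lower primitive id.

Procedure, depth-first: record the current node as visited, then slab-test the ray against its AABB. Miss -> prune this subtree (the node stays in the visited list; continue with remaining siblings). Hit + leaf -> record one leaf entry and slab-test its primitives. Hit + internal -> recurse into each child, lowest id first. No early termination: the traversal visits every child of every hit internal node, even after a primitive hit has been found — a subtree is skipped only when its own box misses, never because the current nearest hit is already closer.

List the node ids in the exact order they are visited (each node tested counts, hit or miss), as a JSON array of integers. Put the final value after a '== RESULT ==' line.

Walk:
N0 x:[16,54] y:[23,113/3] z:[19,98/3] -> hit [23,98/3], descend [1, 16]
  N1 x:[18,54] y:[23,88/3] z:[19,98/3] -> hit [23,88/3], descend [8, 19]
    N8 x:[36,54] y:[25,88/3] z:[65/3,98/3] -> miss, prune
    N19 x:[18,35] y:[23,86/3] z:[19,79/3] -> hit [23,79/3], descend [5, 22]
      N5 x:[27,35] y:[23,86/3] z:[22,76/3] -> miss, prune
      N22 x:[18,25] y:[70/3,83/3] z:[19,79/3] -> hit [70/3,25] leaf, test {P6(miss), P19(miss)}
  N16 x:[16,53] y:[30,113/3] z:[19,94/3] -> hit [30,94/3], descend [11, 14]
    N11 x:[17,52] y:[30,113/3] z:[19,74/3] -> miss, prune
    N14 x:[16,53] y:[30,113/3] z:[27,94/3] -> hit [30,94/3], descend [3, 6]
      N3 x:[32,53] y:[36,113/3] z:[27,31] -> miss, prune
      N6 x:[16,30] y:[30,100/3] z:[83/3,94/3] -> hit [30,30] leaf, test {P13@t=30, P17(miss)}

Summary -> nodes [0, 1, 8, 19, 5, 22, 16, 11, 14, 3, 6]; box-tests=11; leaf-entries=2; first=P13

== RESULT ==
[0, 1, 8, 19, 5, 22, 16, 11, 14, 3, 6]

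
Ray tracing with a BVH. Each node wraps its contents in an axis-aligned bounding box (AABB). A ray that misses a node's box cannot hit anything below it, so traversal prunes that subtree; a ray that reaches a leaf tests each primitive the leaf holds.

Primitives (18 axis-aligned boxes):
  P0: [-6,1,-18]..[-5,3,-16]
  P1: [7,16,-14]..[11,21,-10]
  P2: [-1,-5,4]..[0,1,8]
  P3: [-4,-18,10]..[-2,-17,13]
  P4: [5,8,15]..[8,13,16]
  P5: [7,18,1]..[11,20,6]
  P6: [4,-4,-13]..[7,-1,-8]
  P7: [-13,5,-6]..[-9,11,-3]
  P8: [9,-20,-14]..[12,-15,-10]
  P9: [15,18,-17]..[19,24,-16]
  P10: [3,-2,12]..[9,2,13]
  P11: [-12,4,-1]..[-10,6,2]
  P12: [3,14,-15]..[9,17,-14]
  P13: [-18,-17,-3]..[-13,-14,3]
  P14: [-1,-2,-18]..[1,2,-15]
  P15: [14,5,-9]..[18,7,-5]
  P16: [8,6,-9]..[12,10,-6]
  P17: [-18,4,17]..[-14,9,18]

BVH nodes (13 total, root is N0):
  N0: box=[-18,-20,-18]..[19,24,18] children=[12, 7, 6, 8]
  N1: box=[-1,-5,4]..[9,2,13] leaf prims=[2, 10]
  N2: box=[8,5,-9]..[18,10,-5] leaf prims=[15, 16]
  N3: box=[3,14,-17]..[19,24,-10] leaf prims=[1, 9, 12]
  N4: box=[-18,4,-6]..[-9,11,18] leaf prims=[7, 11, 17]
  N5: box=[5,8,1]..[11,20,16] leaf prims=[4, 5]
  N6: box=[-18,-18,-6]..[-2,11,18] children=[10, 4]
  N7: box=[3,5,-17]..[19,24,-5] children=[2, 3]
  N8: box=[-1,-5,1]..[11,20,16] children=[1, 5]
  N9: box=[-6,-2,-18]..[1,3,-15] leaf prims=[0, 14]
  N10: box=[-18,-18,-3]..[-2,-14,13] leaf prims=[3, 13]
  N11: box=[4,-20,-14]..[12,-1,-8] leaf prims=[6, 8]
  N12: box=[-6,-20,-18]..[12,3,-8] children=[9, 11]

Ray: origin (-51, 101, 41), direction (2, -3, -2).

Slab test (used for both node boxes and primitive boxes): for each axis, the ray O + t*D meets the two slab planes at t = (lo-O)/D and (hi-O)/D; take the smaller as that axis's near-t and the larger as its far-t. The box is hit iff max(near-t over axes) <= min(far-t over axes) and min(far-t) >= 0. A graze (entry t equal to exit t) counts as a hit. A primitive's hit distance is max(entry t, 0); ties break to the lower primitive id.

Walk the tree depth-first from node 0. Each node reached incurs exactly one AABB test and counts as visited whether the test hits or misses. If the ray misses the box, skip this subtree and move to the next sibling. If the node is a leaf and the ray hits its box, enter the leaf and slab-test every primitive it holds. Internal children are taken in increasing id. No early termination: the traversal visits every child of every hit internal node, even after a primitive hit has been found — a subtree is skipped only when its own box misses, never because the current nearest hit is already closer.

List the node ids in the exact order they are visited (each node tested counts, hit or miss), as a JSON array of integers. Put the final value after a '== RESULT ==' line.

Trace the traversal:
N0 x:[33/2,35] y:[77/3,121/3] z:[23/2,59/2] -> hit [77/3,59/2], descend [6, 7, 8, 12]
  N6 x:[33/2,49/2] y:[30,119/3] z:[23/2,47/2] -> miss, prune
  N7 x:[27,35] y:[77/3,32] z:[23,29] -> hit [27,29], descend [2, 3]
    N2 x:[59/2,69/2] y:[91/3,32] z:[23,25] -> miss, prune
    N3 x:[27,35] y:[77/3,29] z:[51/2,29] -> hit [27,29] leaf, test {P1(miss), P9(miss), P12@t=28}
  N8 x:[25,31] y:[27,106/3] z:[25/2,20] -> miss, prune
  N12 x:[45/2,63/2] y:[98/3,121/3] z:[49/2,59/2] -> miss, prune

7 AABB tests over nodes [0, 6, 7, 2, 3, 8, 12]; 1 leaf entered; closest P12.

== RESULT ==
[0, 6, 7, 2, 3, 8, 12]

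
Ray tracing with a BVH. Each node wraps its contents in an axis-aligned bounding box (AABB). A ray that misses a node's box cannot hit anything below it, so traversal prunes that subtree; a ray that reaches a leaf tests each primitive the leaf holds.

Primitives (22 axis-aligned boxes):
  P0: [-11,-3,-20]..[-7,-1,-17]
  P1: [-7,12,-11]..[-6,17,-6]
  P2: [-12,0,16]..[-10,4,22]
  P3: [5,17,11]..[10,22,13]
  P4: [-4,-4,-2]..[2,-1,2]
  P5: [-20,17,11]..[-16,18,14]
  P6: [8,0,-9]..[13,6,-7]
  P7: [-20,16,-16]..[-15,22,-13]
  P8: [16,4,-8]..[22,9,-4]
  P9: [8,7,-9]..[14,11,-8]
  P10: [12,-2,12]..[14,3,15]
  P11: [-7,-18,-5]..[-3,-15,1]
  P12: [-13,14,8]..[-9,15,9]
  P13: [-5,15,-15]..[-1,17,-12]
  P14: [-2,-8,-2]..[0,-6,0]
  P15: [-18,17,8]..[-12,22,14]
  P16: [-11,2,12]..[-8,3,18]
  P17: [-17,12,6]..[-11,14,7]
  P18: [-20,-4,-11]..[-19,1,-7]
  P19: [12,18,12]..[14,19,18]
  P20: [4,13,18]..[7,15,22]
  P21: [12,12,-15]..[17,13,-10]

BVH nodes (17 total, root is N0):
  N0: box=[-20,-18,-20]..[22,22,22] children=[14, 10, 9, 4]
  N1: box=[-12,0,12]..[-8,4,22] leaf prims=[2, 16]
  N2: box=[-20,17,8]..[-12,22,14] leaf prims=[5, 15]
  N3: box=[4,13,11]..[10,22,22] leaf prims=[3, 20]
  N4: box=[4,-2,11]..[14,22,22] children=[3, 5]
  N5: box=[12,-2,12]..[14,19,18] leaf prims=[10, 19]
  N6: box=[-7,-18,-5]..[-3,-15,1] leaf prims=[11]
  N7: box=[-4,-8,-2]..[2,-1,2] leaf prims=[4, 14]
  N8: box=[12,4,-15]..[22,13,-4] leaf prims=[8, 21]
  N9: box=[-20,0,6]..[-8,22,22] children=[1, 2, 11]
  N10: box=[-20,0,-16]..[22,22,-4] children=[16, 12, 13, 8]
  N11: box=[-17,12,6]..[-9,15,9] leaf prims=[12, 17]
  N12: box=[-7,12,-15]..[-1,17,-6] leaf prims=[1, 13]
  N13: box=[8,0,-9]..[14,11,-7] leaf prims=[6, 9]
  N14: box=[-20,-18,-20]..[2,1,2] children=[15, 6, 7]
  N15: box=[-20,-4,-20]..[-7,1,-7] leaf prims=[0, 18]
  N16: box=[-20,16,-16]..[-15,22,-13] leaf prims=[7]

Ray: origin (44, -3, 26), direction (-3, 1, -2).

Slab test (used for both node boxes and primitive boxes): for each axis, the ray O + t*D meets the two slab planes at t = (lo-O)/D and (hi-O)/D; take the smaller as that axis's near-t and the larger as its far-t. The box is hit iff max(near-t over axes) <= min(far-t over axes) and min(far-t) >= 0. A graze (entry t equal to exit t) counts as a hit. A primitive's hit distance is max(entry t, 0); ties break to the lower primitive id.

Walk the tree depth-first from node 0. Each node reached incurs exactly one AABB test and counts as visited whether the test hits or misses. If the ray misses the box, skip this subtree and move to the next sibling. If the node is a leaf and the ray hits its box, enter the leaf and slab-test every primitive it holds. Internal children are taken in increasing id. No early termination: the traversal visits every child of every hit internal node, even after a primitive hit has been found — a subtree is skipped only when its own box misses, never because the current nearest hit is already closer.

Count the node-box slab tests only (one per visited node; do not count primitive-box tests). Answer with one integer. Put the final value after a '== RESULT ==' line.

Walk:
N0 x:[22/3,64/3] y:[-15,25] z:[2,23] -> hit [22/3,64/3], descend [4, 9, 10, 14]
  N4 x:[10,40/3] y:[1,25] z:[2,15/2] -> miss, prune
  N9 x:[52/3,64/3] y:[3,25] z:[2,10] -> miss, prune
  N10 x:[22/3,64/3] y:[3,25] z:[15,21] -> hit [15,21], descend [8, 12, 13, 16]
    N8 x:[22/3,32/3] y:[7,16] z:[15,41/2] -> miss, prune
    N12 x:[15,17] y:[15,20] z:[16,41/2] -> hit [16,17] leaf, test {P1@t=50/3, P13(miss)}
    N13 x:[10,12] y:[3,14] z:[33/2,35/2] -> miss, prune
    N16 x:[59/3,64/3] y:[19,25] z:[39/2,21] -> hit [59/3,21] leaf, test {P7@t=59/3}
  N14 x:[14,64/3] y:[-15,4] z:[12,23] -> miss, prune

Summary -> nodes [0, 4, 9, 10, 8, 12, 13, 16, 14]; box-tests=9; leaf-entries=2; first=P1

== RESULT ==
9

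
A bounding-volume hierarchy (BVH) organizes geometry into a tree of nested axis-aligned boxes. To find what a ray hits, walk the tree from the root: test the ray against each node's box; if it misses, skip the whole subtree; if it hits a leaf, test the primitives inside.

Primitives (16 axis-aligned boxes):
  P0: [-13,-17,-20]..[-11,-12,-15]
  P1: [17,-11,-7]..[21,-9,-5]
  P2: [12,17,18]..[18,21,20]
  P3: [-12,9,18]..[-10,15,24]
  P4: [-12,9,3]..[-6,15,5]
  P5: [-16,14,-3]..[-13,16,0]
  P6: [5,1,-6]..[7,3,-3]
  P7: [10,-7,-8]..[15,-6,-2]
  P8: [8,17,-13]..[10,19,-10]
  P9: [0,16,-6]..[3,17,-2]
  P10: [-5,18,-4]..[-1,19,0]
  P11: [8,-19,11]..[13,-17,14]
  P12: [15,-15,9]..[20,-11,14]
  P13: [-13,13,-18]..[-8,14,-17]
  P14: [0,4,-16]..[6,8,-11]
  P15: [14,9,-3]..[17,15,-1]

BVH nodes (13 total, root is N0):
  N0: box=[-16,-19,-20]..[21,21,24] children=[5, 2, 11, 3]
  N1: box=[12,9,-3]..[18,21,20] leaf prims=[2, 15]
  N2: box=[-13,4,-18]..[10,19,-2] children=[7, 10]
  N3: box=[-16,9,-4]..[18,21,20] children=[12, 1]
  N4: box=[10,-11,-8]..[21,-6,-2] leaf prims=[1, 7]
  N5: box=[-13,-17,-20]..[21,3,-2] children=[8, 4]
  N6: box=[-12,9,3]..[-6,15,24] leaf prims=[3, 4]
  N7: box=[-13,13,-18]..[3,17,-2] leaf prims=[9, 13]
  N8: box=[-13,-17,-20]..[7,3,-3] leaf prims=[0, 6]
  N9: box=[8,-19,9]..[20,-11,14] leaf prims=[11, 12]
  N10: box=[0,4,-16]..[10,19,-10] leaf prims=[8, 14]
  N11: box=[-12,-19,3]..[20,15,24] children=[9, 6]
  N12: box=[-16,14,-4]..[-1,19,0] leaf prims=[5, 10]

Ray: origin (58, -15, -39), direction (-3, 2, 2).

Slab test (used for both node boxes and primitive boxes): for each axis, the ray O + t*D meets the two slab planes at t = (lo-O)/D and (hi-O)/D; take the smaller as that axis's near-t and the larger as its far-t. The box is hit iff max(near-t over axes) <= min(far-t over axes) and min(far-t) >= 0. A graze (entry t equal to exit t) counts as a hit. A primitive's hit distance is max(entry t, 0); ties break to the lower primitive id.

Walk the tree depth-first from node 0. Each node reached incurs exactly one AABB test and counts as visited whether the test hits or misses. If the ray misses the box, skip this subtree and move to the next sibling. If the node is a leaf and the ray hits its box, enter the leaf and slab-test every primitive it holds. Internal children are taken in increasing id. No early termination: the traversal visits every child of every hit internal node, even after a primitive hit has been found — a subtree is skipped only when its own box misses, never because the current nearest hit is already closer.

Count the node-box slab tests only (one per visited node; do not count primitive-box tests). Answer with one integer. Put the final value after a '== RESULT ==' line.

Trace the traversal:
N0 x:[37/3,74/3] y:[-2,18] z:[19/2,63/2] -> hit [37/3,18], descend [2, 3, 5, 11]
  N2 x:[16,71/3] y:[19/2,17] z:[21/2,37/2] -> hit [16,17], descend [7, 10]
    N7 x:[55/3,71/3] y:[14,16] z:[21/2,37/2] -> miss, prune
    N10 x:[16,58/3] y:[19/2,17] z:[23/2,29/2] -> miss, prune
  N3 x:[40/3,74/3] y:[12,18] z:[35/2,59/2] -> hit [35/2,18], descend [1, 12]
    N1 x:[40/3,46/3] y:[12,18] z:[18,59/2] -> miss, prune
    N12 x:[59/3,74/3] y:[29/2,17] z:[35/2,39/2] -> miss, prune
  N5 x:[37/3,71/3] y:[-1,9] z:[19/2,37/2] -> miss, prune
  N11 x:[38/3,70/3] y:[-2,15] z:[21,63/2] -> miss, prune

order=[0, 2, 7, 10, 3, 1, 12, 5, 11]  |boxes|=9  |leaves|=0  hit=miss

== RESULT ==
9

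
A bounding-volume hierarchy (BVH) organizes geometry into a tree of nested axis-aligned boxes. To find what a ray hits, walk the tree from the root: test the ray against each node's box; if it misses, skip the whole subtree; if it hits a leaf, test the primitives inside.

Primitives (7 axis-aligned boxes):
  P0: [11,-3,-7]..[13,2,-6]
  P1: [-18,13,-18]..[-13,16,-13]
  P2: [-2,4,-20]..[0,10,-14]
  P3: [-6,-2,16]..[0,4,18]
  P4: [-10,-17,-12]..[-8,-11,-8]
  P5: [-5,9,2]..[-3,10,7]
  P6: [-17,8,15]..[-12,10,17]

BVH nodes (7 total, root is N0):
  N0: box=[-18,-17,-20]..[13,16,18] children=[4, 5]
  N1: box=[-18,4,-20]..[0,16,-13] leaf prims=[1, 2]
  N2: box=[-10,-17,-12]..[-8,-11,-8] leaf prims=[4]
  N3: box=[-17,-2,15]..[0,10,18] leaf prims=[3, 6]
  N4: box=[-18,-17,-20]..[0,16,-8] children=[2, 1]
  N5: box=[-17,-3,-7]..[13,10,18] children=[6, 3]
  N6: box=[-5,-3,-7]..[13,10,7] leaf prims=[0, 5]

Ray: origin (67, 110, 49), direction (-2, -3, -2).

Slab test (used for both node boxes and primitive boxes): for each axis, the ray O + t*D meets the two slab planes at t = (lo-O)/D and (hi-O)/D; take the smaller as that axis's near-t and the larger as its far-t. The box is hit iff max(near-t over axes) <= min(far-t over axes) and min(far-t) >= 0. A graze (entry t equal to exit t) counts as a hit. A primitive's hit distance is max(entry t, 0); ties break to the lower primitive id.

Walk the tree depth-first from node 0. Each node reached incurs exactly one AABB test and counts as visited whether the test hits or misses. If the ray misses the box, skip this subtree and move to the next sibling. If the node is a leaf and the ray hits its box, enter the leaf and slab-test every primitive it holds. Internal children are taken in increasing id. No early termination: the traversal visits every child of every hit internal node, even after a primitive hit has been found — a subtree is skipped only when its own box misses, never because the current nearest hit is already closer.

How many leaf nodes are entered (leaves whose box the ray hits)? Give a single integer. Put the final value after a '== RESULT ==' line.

Traverse from the root:
N0 x:[27,85/2] y:[94/3,127/3] z:[31/2,69/2] -> hit [94/3,69/2], descend [4, 5]
  N4 x:[67/2,85/2] y:[94/3,127/3] z:[57/2,69/2] -> hit [67/2,69/2], descend [1, 2]
    N1 x:[67/2,85/2] y:[94/3,106/3] z:[31,69/2] -> hit [67/2,69/2] leaf, test {P1(miss), P2@t=67/2}
    N2 x:[75/2,77/2] y:[121/3,127/3] z:[57/2,61/2] -> miss, prune
  N5 x:[27,42] y:[100/3,113/3] z:[31/2,28] -> miss, prune

Summary -> nodes [0, 4, 1, 2, 5]; box-tests=5; leaf-entries=1; first=P2

== RESULT ==
1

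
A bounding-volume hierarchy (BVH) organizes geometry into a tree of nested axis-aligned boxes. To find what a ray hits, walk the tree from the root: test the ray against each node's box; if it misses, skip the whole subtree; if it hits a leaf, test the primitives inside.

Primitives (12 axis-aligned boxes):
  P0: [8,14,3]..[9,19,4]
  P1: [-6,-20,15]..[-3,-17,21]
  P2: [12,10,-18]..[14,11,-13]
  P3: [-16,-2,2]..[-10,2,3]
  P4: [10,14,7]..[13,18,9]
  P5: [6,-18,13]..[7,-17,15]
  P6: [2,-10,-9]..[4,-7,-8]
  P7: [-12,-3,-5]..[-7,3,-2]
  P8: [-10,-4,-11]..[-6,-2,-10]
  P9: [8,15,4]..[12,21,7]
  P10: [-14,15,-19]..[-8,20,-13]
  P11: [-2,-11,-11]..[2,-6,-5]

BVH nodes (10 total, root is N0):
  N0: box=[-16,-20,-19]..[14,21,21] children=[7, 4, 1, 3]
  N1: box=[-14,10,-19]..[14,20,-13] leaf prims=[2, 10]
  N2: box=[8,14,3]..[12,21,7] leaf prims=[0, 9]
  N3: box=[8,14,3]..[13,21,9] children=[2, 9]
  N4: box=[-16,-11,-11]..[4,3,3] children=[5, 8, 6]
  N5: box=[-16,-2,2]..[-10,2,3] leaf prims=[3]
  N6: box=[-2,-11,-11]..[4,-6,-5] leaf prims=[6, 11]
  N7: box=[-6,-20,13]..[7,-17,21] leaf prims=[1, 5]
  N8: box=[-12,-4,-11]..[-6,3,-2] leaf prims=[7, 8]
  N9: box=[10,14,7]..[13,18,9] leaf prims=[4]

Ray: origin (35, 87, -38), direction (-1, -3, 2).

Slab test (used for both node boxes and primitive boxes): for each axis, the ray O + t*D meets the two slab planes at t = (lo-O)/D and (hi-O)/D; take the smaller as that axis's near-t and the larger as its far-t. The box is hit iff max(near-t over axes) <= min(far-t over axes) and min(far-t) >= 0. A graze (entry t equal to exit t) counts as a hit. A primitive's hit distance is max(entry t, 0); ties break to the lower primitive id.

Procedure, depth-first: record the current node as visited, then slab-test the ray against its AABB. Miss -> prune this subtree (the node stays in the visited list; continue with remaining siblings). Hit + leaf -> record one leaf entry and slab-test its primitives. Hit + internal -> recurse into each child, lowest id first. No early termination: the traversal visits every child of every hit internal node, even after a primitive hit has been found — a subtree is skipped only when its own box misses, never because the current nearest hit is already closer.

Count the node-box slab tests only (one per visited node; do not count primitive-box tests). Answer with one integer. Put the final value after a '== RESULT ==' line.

Traverse from the root:
N0 x:[21,51] y:[22,107/3] z:[19/2,59/2] -> hit [22,59/2], descend [1, 3, 4, 7]
  N1 x:[21,49] y:[67/3,77/3] z:[19/2,25/2] -> miss, prune
  N3 x:[22,27] y:[22,73/3] z:[41/2,47/2] -> hit [22,47/2], descend [2, 9]
    N2 x:[23,27] y:[22,73/3] z:[41/2,45/2] -> miss, prune
    N9 x:[22,25] y:[23,73/3] z:[45/2,47/2] -> hit [23,47/2] leaf, test {P4@t=23}
  N4 x:[31,51] y:[28,98/3] z:[27/2,41/2] -> miss, prune
  N7 x:[28,41] y:[104/3,107/3] z:[51/2,59/2] -> miss, prune

7 AABB tests over nodes [0, 1, 3, 2, 9, 4, 7]; 1 leaf entered; closest P4.

== RESULT ==
7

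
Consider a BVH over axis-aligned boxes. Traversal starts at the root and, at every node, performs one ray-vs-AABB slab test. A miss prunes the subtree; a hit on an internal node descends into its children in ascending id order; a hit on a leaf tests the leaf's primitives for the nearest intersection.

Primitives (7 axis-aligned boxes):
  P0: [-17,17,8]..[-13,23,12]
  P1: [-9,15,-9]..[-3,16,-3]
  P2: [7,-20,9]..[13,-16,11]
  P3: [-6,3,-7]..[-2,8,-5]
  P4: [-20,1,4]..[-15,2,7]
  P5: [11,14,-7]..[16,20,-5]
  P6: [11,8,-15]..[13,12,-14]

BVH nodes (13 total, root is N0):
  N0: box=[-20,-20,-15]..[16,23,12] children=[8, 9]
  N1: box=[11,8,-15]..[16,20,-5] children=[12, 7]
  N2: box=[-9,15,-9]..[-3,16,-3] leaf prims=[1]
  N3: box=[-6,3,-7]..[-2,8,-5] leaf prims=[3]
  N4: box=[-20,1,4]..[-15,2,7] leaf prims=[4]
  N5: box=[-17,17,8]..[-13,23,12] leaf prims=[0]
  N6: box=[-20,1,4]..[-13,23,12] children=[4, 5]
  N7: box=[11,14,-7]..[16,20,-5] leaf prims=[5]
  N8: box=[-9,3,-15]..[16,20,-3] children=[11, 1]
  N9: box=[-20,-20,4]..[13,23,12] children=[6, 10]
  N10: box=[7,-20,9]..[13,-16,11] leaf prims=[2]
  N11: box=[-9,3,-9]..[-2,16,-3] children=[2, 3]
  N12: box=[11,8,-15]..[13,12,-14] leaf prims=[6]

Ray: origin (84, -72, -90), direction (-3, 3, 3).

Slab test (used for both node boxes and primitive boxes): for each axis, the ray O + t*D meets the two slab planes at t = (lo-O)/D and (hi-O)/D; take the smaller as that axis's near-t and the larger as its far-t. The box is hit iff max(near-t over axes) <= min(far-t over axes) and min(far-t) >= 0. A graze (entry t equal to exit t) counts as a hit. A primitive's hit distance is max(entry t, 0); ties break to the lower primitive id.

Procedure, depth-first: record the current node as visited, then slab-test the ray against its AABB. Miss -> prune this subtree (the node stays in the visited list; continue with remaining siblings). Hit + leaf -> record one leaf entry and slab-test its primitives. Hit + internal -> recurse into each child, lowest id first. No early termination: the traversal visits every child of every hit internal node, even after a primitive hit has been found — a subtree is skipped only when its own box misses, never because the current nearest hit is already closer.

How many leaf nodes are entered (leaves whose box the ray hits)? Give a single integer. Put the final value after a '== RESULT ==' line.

Walk:
N0 x:[68/3,104/3] y:[52/3,95/3] z:[25,34] -> hit [25,95/3], descend [8, 9]
  N8 x:[68/3,31] y:[25,92/3] z:[25,29] -> hit [25,29], descend [1, 11]
    N1 x:[68/3,73/3] y:[80/3,92/3] z:[25,85/3] -> miss, prune
    N11 x:[86/3,31] y:[25,88/3] z:[27,29] -> hit [86/3,29], descend [2, 3]
      N2 x:[29,31] y:[29,88/3] z:[27,29] -> hit [29,29] leaf, test {P1@t=29}
      N3 x:[86/3,30] y:[25,80/3] z:[83/3,85/3] -> miss, prune
  N9 x:[71/3,104/3] y:[52/3,95/3] z:[94/3,34] -> hit [94/3,95/3], descend [6, 10]
    N6 x:[97/3,104/3] y:[73/3,95/3] z:[94/3,34] -> miss, prune
    N10 x:[71/3,77/3] y:[52/3,56/3] z:[33,101/3] -> miss, prune

Visited [0, 8, 1, 11, 2, 3, 9, 6, 10]. Tests: 9 box, 1 leaf. Nearest: P1.

== RESULT ==
1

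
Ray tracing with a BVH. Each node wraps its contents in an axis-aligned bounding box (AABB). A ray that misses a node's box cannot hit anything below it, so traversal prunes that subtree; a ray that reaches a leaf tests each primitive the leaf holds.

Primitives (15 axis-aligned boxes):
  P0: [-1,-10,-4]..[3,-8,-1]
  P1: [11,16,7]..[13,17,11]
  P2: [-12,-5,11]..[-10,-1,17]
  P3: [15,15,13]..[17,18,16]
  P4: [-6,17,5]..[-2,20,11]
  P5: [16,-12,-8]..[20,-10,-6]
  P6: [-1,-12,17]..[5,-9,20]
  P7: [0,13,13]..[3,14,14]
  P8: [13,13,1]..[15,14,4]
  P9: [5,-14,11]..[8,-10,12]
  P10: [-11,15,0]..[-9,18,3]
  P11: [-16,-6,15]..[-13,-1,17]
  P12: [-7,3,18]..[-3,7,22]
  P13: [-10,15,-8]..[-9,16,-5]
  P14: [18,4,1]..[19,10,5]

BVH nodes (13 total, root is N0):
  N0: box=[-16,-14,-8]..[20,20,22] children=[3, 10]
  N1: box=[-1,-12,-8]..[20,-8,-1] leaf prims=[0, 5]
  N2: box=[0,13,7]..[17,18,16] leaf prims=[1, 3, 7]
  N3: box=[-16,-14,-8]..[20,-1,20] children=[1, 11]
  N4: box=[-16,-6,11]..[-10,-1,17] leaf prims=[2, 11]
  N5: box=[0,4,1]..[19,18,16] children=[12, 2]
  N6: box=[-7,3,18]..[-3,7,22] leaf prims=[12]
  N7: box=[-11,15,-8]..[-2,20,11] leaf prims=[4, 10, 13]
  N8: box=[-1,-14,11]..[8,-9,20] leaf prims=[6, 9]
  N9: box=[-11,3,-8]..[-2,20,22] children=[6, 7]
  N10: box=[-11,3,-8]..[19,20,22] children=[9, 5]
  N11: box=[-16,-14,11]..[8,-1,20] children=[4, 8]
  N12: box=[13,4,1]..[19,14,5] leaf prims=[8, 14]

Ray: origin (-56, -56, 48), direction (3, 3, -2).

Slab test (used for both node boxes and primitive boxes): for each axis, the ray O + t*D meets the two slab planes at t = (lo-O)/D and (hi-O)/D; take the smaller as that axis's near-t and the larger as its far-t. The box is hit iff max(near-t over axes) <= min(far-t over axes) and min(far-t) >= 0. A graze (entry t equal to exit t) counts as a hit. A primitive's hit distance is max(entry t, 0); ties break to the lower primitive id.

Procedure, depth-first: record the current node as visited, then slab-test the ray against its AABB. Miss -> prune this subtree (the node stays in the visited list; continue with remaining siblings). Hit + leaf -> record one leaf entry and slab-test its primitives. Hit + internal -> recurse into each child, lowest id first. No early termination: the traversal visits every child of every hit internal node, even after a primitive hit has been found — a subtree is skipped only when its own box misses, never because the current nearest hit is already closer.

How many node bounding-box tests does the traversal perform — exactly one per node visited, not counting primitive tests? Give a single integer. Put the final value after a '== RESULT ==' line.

Walk:
N0 x:[40/3,76/3] y:[14,76/3] z:[13,28] -> hit [14,76/3], descend [3, 10]
  N3 x:[40/3,76/3] y:[14,55/3] z:[14,28] -> hit [14,55/3], descend [1, 11]
    N1 x:[55/3,76/3] y:[44/3,16] z:[49/2,28] -> miss, prune
    N11 x:[40/3,64/3] y:[14,55/3] z:[14,37/2] -> hit [14,55/3], descend [4, 8]
      N4 x:[40/3,46/3] y:[50/3,55/3] z:[31/2,37/2] -> miss, prune
      N8 x:[55/3,64/3] y:[14,47/3] z:[14,37/2] -> miss, prune
  N10 x:[15,25] y:[59/3,76/3] z:[13,28] -> hit [59/3,25], descend [5, 9]
    N5 x:[56/3,25] y:[20,74/3] z:[16,47/2] -> hit [20,47/2], descend [2, 12]
      N2 x:[56/3,73/3] y:[23,74/3] z:[16,41/2] -> miss, prune
      N12 x:[23,25] y:[20,70/3] z:[43/2,47/2] -> hit [23,70/3] leaf, test {P8@t=23, P14(miss)}
    N9 x:[15,18] y:[59/3,76/3] z:[13,28] -> miss, prune

Visited [0, 3, 1, 11, 4, 8, 10, 5, 2, 12, 9]. Tests: 11 box, 1 leaf. Nearest: P8.

== RESULT ==
11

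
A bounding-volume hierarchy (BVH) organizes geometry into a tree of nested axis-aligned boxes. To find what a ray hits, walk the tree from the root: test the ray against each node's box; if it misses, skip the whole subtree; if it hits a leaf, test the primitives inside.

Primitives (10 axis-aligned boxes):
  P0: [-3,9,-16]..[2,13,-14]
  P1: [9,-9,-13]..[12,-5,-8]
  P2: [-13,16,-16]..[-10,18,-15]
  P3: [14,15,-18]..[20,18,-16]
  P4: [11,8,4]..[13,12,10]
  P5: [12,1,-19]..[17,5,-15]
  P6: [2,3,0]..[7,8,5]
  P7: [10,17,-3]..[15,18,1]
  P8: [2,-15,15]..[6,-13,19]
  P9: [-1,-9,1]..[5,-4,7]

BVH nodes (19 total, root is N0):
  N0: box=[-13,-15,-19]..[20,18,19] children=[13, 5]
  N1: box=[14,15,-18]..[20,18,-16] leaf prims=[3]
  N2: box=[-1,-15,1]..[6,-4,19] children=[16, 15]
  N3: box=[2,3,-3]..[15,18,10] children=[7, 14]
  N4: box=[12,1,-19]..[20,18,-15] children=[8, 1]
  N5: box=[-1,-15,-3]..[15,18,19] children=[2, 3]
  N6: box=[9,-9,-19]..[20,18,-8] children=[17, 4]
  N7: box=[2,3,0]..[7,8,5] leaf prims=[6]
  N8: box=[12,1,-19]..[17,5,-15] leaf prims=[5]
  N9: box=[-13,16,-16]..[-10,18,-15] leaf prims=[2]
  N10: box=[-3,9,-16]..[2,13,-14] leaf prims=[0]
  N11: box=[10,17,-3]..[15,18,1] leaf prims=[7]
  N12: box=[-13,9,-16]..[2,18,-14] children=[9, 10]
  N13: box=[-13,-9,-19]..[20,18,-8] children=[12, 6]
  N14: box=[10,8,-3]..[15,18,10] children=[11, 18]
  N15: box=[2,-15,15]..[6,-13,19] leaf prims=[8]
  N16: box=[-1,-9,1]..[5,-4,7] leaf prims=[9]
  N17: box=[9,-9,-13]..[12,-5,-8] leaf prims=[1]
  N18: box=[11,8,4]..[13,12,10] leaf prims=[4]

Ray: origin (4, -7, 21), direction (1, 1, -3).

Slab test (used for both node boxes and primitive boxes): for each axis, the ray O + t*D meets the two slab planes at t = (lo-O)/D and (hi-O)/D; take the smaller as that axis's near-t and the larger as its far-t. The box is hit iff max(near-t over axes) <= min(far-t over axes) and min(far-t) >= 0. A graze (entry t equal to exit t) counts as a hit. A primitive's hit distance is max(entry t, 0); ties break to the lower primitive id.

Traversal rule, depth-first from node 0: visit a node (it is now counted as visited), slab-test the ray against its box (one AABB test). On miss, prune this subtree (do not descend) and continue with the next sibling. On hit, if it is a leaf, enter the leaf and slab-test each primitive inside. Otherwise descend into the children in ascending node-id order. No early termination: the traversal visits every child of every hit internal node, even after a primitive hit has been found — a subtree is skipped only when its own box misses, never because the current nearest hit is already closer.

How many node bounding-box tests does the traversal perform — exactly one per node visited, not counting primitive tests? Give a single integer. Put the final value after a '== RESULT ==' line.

Traverse from the root:
N0 x:[-17,16] y:[-8,25] z:[2/3,40/3] -> hit [2/3,40/3], descend [5, 13]
  N5 x:[-5,11] y:[-8,25] z:[2/3,8] -> hit [2/3,8], descend [2, 3]
    N2 x:[-5,2] y:[-8,3] z:[2/3,20/3] -> hit [2/3,2], descend [15, 16]
      N15 x:[-2,2] y:[-8,-6] z:[2/3,2] -> miss, prune
      N16 x:[-5,1] y:[-2,3] z:[14/3,20/3] -> miss, prune
    N3 x:[-2,11] y:[10,25] z:[11/3,8] -> miss, prune
  N13 x:[-17,16] y:[-2,25] z:[29/3,40/3] -> hit [29/3,40/3], descend [6, 12]
    N6 x:[5,16] y:[-2,25] z:[29/3,40/3] -> hit [29/3,40/3], descend [4, 17]
      N4 x:[8,16] y:[8,25] z:[12,40/3] -> hit [12,40/3], descend [1, 8]
        N1 x:[10,16] y:[22,25] z:[37/3,13] -> miss, prune
        N8 x:[8,13] y:[8,12] z:[12,40/3] -> hit [12,12] leaf, test {P5@t=12}
      N17 x:[5,8] y:[-2,2] z:[29/3,34/3] -> miss, prune
    N12 x:[-17,-2] y:[16,25] z:[35/3,37/3] -> miss, prune

order=[0, 5, 2, 15, 16, 3, 13, 6, 4, 1, 8, 17, 12]  |boxes|=13  |leaves|=1  hit=P5

== RESULT ==
13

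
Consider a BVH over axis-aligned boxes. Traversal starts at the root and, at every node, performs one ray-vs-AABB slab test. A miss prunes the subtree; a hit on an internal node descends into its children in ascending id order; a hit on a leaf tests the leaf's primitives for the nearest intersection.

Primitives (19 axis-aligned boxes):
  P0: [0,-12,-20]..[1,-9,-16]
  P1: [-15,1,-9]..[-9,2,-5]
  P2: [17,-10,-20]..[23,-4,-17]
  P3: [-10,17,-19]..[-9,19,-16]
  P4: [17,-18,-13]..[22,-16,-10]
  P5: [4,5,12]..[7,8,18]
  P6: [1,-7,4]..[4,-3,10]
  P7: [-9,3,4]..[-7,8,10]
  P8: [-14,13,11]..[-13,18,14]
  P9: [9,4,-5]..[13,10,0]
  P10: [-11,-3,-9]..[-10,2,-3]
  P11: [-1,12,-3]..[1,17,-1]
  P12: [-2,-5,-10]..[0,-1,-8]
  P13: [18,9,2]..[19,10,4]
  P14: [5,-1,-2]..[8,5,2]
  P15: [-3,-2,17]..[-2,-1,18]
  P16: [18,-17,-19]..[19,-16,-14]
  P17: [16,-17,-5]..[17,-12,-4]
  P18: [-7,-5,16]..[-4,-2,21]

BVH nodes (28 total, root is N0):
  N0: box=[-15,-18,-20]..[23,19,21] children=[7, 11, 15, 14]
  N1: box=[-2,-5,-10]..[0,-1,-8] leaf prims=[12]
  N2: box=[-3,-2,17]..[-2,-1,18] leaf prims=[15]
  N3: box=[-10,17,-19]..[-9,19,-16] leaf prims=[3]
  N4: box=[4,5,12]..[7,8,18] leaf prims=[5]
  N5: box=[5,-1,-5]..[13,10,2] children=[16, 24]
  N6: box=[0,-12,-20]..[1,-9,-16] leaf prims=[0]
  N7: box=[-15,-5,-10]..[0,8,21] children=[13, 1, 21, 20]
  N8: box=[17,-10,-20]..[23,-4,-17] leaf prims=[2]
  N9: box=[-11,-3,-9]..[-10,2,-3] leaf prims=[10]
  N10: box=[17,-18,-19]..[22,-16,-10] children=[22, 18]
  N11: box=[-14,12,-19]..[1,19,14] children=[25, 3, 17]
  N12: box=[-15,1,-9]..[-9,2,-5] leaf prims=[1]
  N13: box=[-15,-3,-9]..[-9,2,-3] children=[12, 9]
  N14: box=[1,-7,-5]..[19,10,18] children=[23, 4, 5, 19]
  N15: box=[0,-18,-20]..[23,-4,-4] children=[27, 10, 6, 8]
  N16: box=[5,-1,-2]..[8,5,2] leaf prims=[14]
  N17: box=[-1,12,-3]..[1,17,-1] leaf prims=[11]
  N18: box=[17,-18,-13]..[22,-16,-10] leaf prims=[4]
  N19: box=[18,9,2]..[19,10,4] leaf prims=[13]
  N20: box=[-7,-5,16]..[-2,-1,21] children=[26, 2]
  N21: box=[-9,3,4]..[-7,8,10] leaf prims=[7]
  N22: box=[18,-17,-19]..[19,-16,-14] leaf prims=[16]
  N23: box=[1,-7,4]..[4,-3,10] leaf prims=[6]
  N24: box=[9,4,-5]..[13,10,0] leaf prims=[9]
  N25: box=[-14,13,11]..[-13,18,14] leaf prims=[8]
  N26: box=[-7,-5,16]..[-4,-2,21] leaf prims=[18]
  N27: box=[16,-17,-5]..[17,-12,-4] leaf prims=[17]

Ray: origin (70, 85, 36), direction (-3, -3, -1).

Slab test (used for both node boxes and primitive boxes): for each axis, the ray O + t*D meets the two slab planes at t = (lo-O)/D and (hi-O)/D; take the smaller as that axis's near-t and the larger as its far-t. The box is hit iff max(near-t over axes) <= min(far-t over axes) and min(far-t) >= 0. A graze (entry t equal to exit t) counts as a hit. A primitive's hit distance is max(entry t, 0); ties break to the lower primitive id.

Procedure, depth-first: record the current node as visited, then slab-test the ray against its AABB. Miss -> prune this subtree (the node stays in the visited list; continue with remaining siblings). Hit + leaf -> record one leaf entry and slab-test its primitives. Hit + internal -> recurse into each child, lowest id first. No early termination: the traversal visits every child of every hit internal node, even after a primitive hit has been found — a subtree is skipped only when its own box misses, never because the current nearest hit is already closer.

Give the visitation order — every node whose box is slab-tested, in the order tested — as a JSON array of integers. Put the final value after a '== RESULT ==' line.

Trace the traversal:
N0 x:[47/3,85/3] y:[22,103/3] z:[15,56] -> hit [22,85/3], descend [7, 11, 14, 15]
  N7 x:[70/3,85/3] y:[77/3,30] z:[15,46] -> hit [77/3,85/3], descend [1, 13, 20, 21]
    N1 x:[70/3,24] y:[86/3,30] z:[44,46] -> miss, prune
    N13 x:[79/3,85/3] y:[83/3,88/3] z:[39,45] -> miss, prune
    N20 x:[24,77/3] y:[86/3,30] z:[15,20] -> miss, prune
    N21 x:[77/3,79/3] y:[77/3,82/3] z:[26,32] -> hit [26,79/3] leaf, test {P7@t=26}
  N11 x:[23,28] y:[22,73/3] z:[22,55] -> hit [23,73/3], descend [3, 17, 25]
    N3 x:[79/3,80/3] y:[22,68/3] z:[52,55] -> miss, prune
    N17 x:[23,71/3] y:[68/3,73/3] z:[37,39] -> miss, prune
    N25 x:[83/3,28] y:[67/3,24] z:[22,25] -> miss, prune
  N14 x:[17,23] y:[25,92/3] z:[18,41] -> miss, prune
  N15 x:[47/3,70/3] y:[89/3,103/3] z:[40,56] -> miss, prune

12 AABB tests over nodes [0, 7, 1, 13, 20, 21, 11, 3, 17, 25, 14, 15]; 1 leaf entered; closest P7.

== RESULT ==
[0, 7, 1, 13, 20, 21, 11, 3, 17, 25, 14, 15]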